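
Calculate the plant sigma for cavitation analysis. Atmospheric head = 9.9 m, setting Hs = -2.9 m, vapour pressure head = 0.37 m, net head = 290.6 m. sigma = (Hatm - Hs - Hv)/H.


sigma = (9.9 - (-2.9) - 0.37) / 290.6 = 0.0428


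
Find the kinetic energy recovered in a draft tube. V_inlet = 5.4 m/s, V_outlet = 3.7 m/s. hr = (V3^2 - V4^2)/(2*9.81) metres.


hr = (5.4^2 - 3.7^2) / (2*9.81) = 0.7885 m


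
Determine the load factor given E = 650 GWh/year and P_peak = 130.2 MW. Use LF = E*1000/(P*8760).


LF = 650 * 1000 / (130.2 * 8760) = 0.5699


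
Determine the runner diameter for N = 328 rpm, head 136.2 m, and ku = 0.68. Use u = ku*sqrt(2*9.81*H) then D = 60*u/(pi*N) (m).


u = 0.68 * sqrt(2*9.81*136.2) = 35.1518 m/s
D = 60 * 35.1518 / (pi * 328) = 2.0468 m


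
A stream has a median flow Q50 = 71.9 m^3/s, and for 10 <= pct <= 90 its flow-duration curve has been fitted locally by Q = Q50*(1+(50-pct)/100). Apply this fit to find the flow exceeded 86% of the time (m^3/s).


Q = 71.9 * (1 + (50 - 86)/100) = 46.0160 m^3/s


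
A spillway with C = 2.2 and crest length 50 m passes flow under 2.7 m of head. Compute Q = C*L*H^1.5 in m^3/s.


Q = 2.2 * 50 * 2.7^1.5 = 488.0208 m^3/s


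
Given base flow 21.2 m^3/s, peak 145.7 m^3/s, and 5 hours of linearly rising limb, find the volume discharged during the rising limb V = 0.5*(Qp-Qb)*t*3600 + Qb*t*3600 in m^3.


V = 0.5*(145.7 - 21.2)*5*3600 + 21.2*5*3600 = 1.5021e+06 m^3


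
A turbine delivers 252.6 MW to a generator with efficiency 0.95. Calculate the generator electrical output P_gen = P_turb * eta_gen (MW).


P_gen = 252.6 * 0.95 = 239.9700 MW


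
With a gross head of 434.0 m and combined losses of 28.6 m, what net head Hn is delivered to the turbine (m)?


Hn = 434.0 - 28.6 = 405.4000 m


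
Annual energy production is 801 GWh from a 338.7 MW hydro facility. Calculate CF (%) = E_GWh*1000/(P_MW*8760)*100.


CF = 801 * 1000 / (338.7 * 8760) * 100 = 26.9969 %


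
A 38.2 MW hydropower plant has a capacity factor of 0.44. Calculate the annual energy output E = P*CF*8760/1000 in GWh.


E = 38.2 * 0.44 * 8760 / 1000 = 147.2381 GWh


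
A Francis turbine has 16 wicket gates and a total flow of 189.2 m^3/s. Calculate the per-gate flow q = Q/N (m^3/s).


q = 189.2 / 16 = 11.8250 m^3/s


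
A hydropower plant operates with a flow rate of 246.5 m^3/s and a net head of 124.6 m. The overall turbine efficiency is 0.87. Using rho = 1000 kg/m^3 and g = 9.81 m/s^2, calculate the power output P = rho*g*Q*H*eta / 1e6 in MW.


P = 1000 * 9.81 * 246.5 * 124.6 * 0.87 / 1e6 = 262.1339 MW


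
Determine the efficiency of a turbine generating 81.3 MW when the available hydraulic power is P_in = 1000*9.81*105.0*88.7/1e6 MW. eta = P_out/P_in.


P_in = 1000 * 9.81 * 105.0 * 88.7 / 1e6 = 91.3654 MW
eta = 81.3 / 91.3654 = 0.8898


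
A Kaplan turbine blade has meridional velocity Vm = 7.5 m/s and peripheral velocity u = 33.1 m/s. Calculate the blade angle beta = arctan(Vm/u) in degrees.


beta = arctan(7.5 / 33.1) = 12.7669 degrees


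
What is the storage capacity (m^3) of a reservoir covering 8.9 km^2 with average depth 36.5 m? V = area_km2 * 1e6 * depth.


V = 8.9 * 1e6 * 36.5 = 3.2485e+08 m^3


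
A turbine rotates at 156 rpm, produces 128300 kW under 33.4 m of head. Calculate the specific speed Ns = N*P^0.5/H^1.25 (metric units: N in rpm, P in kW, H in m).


Ns = 156 * 128300^0.5 / 33.4^1.25 = 695.9128


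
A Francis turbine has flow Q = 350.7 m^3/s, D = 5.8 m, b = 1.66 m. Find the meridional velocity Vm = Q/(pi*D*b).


Vm = 350.7 / (pi * 5.8 * 1.66) = 11.5944 m/s


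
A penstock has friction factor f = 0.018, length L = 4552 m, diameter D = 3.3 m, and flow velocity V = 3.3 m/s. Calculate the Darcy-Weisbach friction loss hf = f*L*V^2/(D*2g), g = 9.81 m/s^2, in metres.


hf = 0.018 * 4552 * 3.3^2 / (3.3 * 2 * 9.81) = 13.7813 m


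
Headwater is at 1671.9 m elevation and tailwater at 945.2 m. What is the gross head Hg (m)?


Hg = 1671.9 - 945.2 = 726.7000 m


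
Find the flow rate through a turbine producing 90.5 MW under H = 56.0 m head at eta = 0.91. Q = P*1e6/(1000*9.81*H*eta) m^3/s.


Q = 90.5 * 1e6 / (1000 * 9.81 * 56.0 * 0.91) = 181.0298 m^3/s


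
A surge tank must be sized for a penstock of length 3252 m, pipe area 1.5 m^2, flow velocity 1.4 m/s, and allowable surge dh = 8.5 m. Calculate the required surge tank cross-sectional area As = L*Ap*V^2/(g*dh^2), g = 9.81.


As = 3252 * 1.5 * 1.4^2 / (9.81 * 8.5^2) = 13.4893 m^2


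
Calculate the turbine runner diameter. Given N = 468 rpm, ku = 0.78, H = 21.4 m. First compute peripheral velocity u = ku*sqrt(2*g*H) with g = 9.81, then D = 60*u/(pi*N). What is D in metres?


u = 0.78 * sqrt(2*9.81*21.4) = 15.9827 m/s
D = 60 * 15.9827 / (pi * 468) = 0.6522 m


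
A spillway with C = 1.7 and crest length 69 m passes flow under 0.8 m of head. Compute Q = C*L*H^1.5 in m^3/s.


Q = 1.7 * 69 * 0.8^1.5 = 83.9330 m^3/s


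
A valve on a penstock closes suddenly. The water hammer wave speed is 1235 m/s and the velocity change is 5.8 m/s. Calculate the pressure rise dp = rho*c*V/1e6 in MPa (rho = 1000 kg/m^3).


dp = 1000 * 1235 * 5.8 / 1e6 = 7.1630 MPa


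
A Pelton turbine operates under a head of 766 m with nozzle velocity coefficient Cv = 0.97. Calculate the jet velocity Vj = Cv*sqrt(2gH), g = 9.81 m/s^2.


Vj = 0.97 * sqrt(2*9.81*766) = 118.9147 m/s


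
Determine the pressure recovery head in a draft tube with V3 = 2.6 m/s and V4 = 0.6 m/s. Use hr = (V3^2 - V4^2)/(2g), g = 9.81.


hr = (2.6^2 - 0.6^2) / (2*9.81) = 0.3262 m


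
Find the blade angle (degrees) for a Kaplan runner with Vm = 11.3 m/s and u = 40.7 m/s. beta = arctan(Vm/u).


beta = arctan(11.3 / 40.7) = 15.5169 degrees


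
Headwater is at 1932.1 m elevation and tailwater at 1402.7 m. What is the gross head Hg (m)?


Hg = 1932.1 - 1402.7 = 529.4000 m


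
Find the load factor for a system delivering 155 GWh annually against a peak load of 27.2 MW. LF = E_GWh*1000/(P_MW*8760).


LF = 155 * 1000 / (27.2 * 8760) = 0.6505


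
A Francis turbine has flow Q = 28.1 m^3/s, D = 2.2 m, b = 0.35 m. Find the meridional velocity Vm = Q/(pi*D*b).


Vm = 28.1 / (pi * 2.2 * 0.35) = 11.6162 m/s


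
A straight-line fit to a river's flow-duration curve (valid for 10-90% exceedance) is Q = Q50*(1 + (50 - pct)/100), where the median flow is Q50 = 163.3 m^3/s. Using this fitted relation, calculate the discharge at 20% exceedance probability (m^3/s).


Q = 163.3 * (1 + (50 - 20)/100) = 212.2900 m^3/s


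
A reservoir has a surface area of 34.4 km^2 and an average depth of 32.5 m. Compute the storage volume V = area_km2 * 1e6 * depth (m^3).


V = 34.4 * 1e6 * 32.5 = 1.1180e+09 m^3


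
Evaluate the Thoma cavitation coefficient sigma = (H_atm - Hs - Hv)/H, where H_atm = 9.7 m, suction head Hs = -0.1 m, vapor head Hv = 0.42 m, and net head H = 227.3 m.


sigma = (9.7 - (-0.1) - 0.42) / 227.3 = 0.0413


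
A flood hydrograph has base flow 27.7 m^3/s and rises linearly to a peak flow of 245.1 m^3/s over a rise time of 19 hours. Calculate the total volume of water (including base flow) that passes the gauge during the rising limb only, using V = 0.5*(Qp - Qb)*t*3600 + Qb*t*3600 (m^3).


V = 0.5*(245.1 - 27.7)*19*3600 + 27.7*19*3600 = 9.3298e+06 m^3


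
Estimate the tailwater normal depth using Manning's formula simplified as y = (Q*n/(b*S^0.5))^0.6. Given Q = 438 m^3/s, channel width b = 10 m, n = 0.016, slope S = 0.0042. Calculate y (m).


y = (438 * 0.016 / (10 * 0.0042^0.5))^0.6 = 4.1724 m


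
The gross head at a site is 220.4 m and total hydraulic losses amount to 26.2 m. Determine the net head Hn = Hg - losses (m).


Hn = 220.4 - 26.2 = 194.2000 m


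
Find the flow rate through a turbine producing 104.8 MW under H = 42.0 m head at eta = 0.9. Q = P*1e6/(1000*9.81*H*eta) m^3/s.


Q = 104.8 * 1e6 / (1000 * 9.81 * 42.0 * 0.9) = 282.6184 m^3/s


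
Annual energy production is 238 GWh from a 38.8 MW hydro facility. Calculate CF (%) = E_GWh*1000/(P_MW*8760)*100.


CF = 238 * 1000 / (38.8 * 8760) * 100 = 70.0231 %


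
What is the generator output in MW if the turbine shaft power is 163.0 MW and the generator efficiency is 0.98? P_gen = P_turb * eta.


P_gen = 163.0 * 0.98 = 159.7400 MW


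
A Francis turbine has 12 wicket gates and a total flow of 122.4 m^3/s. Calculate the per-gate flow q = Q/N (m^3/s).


q = 122.4 / 12 = 10.2000 m^3/s


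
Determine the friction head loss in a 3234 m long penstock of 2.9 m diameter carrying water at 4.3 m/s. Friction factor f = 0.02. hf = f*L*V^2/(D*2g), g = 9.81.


hf = 0.02 * 3234 * 4.3^2 / (2.9 * 2 * 9.81) = 21.0189 m


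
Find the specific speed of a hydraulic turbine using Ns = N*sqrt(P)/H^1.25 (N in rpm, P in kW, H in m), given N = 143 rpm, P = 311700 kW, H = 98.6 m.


Ns = 143 * 311700^0.5 / 98.6^1.25 = 256.9557


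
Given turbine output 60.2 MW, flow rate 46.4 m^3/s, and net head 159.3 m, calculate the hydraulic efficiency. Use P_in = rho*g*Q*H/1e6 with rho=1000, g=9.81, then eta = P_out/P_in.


P_in = 1000 * 9.81 * 46.4 * 159.3 / 1e6 = 72.5108 MW
eta = 60.2 / 72.5108 = 0.8302


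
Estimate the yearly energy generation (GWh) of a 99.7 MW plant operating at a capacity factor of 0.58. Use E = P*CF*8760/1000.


E = 99.7 * 0.58 * 8760 / 1000 = 506.5558 GWh


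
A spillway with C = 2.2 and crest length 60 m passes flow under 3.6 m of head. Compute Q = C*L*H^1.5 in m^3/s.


Q = 2.2 * 60 * 3.6^1.5 = 901.6286 m^3/s


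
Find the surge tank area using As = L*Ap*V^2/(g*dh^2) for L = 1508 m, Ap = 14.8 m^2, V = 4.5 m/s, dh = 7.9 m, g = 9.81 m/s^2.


As = 1508 * 14.8 * 4.5^2 / (9.81 * 7.9^2) = 738.1845 m^2


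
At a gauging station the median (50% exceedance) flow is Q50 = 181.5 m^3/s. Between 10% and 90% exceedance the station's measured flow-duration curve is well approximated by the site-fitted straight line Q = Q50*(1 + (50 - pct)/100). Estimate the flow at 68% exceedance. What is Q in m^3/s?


Q = 181.5 * (1 + (50 - 68)/100) = 148.8300 m^3/s


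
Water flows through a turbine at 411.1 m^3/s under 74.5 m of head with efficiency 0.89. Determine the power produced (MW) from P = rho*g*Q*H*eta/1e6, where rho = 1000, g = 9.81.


P = 1000 * 9.81 * 411.1 * 74.5 * 0.89 / 1e6 = 267.4008 MW


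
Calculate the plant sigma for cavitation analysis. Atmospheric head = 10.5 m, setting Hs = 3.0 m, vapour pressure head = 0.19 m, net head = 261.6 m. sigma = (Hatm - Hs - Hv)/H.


sigma = (10.5 - 3.0 - 0.19) / 261.6 = 0.0279


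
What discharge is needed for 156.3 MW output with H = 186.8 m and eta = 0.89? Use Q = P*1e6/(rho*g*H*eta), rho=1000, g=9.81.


Q = 156.3 * 1e6 / (1000 * 9.81 * 186.8 * 0.89) = 95.8348 m^3/s


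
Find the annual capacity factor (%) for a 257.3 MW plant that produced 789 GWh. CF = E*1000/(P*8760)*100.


CF = 789 * 1000 / (257.3 * 8760) * 100 = 35.0052 %


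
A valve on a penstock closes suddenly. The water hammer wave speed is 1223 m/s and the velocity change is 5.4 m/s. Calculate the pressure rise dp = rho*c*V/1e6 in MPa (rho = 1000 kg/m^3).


dp = 1000 * 1223 * 5.4 / 1e6 = 6.6042 MPa


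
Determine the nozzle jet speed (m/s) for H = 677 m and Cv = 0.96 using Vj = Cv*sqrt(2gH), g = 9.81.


Vj = 0.96 * sqrt(2*9.81*677) = 110.6407 m/s


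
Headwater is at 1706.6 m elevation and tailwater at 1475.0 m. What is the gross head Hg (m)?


Hg = 1706.6 - 1475.0 = 231.6000 m


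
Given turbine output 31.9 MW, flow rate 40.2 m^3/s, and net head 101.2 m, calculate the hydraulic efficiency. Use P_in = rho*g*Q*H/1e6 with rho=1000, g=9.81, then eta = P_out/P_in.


P_in = 1000 * 9.81 * 40.2 * 101.2 / 1e6 = 39.9094 MW
eta = 31.9 / 39.9094 = 0.7993


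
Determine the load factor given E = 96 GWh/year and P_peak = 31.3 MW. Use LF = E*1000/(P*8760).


LF = 96 * 1000 / (31.3 * 8760) = 0.3501


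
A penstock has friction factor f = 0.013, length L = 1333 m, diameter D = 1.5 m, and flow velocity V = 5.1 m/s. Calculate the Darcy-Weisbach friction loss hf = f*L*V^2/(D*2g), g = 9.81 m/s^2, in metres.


hf = 0.013 * 1333 * 5.1^2 / (1.5 * 2 * 9.81) = 15.3152 m


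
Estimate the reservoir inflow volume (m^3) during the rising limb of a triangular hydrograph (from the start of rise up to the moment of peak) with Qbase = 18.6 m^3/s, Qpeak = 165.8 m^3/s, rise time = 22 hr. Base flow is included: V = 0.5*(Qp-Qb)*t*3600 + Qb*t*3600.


V = 0.5*(165.8 - 18.6)*22*3600 + 18.6*22*3600 = 7.3022e+06 m^3


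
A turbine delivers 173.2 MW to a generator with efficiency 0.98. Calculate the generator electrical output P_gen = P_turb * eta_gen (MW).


P_gen = 173.2 * 0.98 = 169.7360 MW


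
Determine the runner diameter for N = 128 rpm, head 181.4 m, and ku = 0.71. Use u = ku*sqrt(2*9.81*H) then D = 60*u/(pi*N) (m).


u = 0.71 * sqrt(2*9.81*181.4) = 42.3571 m/s
D = 60 * 42.3571 / (pi * 128) = 6.3200 m


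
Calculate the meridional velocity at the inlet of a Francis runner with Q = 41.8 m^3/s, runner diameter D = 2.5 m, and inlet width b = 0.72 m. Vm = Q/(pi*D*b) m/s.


Vm = 41.8 / (pi * 2.5 * 0.72) = 7.3919 m/s


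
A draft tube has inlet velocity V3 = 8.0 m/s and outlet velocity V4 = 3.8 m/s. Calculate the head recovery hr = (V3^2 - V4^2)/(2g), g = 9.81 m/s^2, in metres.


hr = (8.0^2 - 3.8^2) / (2*9.81) = 2.5260 m


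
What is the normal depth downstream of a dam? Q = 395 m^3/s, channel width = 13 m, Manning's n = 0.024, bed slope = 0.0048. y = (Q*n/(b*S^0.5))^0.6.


y = (395 * 0.024 / (13 * 0.0048^0.5))^0.6 = 4.1053 m


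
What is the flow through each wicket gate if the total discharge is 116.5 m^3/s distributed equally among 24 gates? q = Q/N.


q = 116.5 / 24 = 4.8542 m^3/s


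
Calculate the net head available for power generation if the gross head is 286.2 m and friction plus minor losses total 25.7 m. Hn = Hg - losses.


Hn = 286.2 - 25.7 = 260.5000 m


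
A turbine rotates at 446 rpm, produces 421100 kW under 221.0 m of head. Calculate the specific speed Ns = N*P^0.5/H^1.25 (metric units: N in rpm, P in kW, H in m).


Ns = 446 * 421100^0.5 / 221.0^1.25 = 339.6543


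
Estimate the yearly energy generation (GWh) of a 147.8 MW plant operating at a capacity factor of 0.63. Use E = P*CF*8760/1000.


E = 147.8 * 0.63 * 8760 / 1000 = 815.6786 GWh


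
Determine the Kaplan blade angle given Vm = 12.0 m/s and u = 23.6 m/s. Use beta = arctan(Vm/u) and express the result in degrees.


beta = arctan(12.0 / 23.6) = 26.9522 degrees


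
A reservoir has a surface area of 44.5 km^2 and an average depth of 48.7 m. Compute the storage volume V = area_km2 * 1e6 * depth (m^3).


V = 44.5 * 1e6 * 48.7 = 2.1672e+09 m^3


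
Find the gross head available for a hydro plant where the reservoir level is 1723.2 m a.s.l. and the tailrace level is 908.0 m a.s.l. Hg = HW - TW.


Hg = 1723.2 - 908.0 = 815.2000 m


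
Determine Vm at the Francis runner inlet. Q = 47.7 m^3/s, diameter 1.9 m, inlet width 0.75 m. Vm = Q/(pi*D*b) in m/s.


Vm = 47.7 / (pi * 1.9 * 0.75) = 10.6550 m/s


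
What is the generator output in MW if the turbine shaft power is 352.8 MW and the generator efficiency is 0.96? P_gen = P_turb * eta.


P_gen = 352.8 * 0.96 = 338.6880 MW


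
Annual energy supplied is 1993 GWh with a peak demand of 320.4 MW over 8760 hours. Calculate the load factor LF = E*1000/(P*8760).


LF = 1993 * 1000 / (320.4 * 8760) = 0.7101


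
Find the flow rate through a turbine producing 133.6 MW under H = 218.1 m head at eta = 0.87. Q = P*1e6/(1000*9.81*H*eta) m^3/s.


Q = 133.6 * 1e6 / (1000 * 9.81 * 218.1 * 0.87) = 71.7732 m^3/s


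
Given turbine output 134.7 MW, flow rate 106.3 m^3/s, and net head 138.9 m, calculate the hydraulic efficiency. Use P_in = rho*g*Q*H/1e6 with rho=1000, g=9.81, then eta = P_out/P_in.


P_in = 1000 * 9.81 * 106.3 * 138.9 / 1e6 = 144.8453 MW
eta = 134.7 / 144.8453 = 0.9300


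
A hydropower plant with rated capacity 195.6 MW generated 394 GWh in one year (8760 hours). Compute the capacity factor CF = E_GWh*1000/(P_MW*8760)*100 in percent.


CF = 394 * 1000 / (195.6 * 8760) * 100 = 22.9945 %


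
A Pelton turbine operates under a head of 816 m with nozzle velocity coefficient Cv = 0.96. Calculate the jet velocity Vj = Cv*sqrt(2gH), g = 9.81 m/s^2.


Vj = 0.96 * sqrt(2*9.81*816) = 121.4691 m/s


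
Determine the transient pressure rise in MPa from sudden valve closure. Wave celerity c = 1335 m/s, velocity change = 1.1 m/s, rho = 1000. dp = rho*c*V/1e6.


dp = 1000 * 1335 * 1.1 / 1e6 = 1.4685 MPa


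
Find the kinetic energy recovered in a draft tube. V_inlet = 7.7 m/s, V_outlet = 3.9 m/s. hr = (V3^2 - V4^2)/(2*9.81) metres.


hr = (7.7^2 - 3.9^2) / (2*9.81) = 2.2467 m


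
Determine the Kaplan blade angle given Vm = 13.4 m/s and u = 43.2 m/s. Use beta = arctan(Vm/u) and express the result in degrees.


beta = arctan(13.4 / 43.2) = 17.2331 degrees


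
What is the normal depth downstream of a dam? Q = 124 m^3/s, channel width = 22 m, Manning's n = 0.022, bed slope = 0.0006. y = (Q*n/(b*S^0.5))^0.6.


y = (124 * 0.022 / (22 * 0.0006^0.5))^0.6 = 2.6461 m


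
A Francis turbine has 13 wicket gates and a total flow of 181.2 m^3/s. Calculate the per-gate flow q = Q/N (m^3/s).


q = 181.2 / 13 = 13.9385 m^3/s


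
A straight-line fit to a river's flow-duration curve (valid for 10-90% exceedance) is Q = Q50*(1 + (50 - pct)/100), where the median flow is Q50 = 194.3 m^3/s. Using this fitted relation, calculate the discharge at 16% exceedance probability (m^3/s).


Q = 194.3 * (1 + (50 - 16)/100) = 260.3620 m^3/s


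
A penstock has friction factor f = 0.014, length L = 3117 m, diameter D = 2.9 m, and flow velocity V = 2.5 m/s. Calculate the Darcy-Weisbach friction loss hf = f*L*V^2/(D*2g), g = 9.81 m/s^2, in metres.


hf = 0.014 * 3117 * 2.5^2 / (2.9 * 2 * 9.81) = 4.7934 m


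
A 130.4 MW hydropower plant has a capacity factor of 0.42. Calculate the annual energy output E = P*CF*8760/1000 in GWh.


E = 130.4 * 0.42 * 8760 / 1000 = 479.7677 GWh


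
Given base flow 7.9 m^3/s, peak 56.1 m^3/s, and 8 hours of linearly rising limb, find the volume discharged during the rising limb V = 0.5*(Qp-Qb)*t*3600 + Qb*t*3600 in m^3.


V = 0.5*(56.1 - 7.9)*8*3600 + 7.9*8*3600 = 921600.0000 m^3


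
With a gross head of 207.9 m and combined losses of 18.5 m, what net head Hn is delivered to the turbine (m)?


Hn = 207.9 - 18.5 = 189.4000 m


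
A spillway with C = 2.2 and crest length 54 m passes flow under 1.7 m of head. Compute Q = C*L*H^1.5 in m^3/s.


Q = 2.2 * 54 * 1.7^1.5 = 263.3236 m^3/s


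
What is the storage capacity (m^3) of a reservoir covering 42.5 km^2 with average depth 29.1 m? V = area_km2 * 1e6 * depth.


V = 42.5 * 1e6 * 29.1 = 1.2368e+09 m^3


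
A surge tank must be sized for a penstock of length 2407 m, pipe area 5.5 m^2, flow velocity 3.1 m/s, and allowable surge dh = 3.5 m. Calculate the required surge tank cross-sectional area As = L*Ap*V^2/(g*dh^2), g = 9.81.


As = 2407 * 5.5 * 3.1^2 / (9.81 * 3.5^2) = 1058.6614 m^2


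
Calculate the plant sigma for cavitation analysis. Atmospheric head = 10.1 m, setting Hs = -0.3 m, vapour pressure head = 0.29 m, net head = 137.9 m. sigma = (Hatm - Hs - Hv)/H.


sigma = (10.1 - (-0.3) - 0.29) / 137.9 = 0.0733


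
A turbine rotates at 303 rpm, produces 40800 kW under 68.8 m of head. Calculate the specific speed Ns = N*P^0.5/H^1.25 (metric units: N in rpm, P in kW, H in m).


Ns = 303 * 40800^0.5 / 68.8^1.25 = 308.8781


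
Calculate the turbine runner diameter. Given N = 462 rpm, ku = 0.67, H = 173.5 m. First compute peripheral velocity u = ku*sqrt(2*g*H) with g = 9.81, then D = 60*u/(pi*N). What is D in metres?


u = 0.67 * sqrt(2*9.81*173.5) = 39.0908 m/s
D = 60 * 39.0908 / (pi * 462) = 1.6160 m


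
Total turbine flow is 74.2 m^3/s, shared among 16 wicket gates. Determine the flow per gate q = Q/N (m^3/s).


q = 74.2 / 16 = 4.6375 m^3/s


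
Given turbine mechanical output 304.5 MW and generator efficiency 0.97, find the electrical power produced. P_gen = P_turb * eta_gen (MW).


P_gen = 304.5 * 0.97 = 295.3650 MW


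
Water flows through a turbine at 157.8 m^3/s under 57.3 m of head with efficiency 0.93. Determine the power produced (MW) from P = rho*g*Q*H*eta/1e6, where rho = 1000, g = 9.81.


P = 1000 * 9.81 * 157.8 * 57.3 * 0.93 / 1e6 = 82.4923 MW


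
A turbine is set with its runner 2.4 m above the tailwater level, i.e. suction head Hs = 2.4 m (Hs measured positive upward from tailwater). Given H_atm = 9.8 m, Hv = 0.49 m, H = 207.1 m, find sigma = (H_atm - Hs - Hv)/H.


sigma = (9.8 - 2.4 - 0.49) / 207.1 = 0.0334


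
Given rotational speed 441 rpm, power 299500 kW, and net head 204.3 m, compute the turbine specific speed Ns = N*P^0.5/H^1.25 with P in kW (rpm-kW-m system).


Ns = 441 * 299500^0.5 / 204.3^1.25 = 312.4651


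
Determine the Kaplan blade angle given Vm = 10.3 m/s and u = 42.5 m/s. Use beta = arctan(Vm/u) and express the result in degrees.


beta = arctan(10.3 / 42.5) = 13.6231 degrees


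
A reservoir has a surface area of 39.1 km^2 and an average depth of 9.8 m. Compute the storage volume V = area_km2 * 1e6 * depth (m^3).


V = 39.1 * 1e6 * 9.8 = 3.8318e+08 m^3


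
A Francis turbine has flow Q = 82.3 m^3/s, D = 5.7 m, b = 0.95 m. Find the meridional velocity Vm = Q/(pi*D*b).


Vm = 82.3 / (pi * 5.7 * 0.95) = 4.8378 m/s


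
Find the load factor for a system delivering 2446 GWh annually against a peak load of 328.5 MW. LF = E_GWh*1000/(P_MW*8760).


LF = 2446 * 1000 / (328.5 * 8760) = 0.8500


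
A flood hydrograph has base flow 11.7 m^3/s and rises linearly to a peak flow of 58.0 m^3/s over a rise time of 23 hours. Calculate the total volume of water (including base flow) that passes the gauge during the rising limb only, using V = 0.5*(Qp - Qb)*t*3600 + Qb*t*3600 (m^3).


V = 0.5*(58.0 - 11.7)*23*3600 + 11.7*23*3600 = 2.8856e+06 m^3


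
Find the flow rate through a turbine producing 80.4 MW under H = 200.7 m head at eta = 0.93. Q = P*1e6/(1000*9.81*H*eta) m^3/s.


Q = 80.4 * 1e6 / (1000 * 9.81 * 200.7 * 0.93) = 43.9093 m^3/s


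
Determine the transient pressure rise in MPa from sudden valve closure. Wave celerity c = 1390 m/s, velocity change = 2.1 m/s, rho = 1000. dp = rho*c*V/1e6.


dp = 1000 * 1390 * 2.1 / 1e6 = 2.9190 MPa


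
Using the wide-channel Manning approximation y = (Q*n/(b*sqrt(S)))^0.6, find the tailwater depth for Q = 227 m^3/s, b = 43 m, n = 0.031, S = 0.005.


y = (227 * 0.031 / (43 * 0.005^0.5))^0.6 = 1.6545 m


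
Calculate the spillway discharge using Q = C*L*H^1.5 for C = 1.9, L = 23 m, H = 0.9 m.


Q = 1.9 * 23 * 0.9^1.5 = 37.3117 m^3/s


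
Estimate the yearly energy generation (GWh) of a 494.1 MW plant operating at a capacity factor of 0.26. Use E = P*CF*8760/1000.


E = 494.1 * 0.26 * 8760 / 1000 = 1125.3622 GWh


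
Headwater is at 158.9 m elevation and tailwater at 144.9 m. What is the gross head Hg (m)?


Hg = 158.9 - 144.9 = 14.0000 m


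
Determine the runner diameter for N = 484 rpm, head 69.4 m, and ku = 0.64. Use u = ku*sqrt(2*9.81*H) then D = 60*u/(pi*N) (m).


u = 0.64 * sqrt(2*9.81*69.4) = 23.6162 m/s
D = 60 * 23.6162 / (pi * 484) = 0.9319 m


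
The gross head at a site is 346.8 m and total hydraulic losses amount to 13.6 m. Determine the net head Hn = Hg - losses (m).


Hn = 346.8 - 13.6 = 333.2000 m


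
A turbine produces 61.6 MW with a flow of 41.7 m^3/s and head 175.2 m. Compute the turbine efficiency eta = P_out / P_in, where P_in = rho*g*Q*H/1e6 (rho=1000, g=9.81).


P_in = 1000 * 9.81 * 41.7 * 175.2 / 1e6 = 71.6703 MW
eta = 61.6 / 71.6703 = 0.8595


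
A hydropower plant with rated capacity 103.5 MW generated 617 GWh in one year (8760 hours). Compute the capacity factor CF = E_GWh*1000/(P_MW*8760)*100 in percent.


CF = 617 * 1000 / (103.5 * 8760) * 100 = 68.0520 %


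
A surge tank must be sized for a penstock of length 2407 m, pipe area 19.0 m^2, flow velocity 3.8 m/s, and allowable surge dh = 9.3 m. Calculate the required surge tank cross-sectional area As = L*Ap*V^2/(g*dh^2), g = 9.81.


As = 2407 * 19.0 * 3.8^2 / (9.81 * 9.3^2) = 778.3268 m^2


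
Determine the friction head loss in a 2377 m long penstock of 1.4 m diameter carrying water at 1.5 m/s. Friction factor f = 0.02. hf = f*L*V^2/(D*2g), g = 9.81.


hf = 0.02 * 2377 * 1.5^2 / (1.4 * 2 * 9.81) = 3.8942 m


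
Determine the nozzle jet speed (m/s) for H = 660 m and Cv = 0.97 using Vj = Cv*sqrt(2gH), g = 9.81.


Vj = 0.97 * sqrt(2*9.81*660) = 110.3807 m/s


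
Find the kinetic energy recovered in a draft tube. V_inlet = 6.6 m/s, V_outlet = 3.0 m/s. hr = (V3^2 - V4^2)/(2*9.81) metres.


hr = (6.6^2 - 3.0^2) / (2*9.81) = 1.7615 m


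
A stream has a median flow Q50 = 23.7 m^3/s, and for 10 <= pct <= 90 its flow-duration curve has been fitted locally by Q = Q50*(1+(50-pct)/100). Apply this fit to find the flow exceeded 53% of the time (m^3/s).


Q = 23.7 * (1 + (50 - 53)/100) = 22.9890 m^3/s


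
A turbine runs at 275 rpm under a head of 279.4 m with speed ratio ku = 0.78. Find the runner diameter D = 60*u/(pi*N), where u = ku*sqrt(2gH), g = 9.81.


u = 0.78 * sqrt(2*9.81*279.4) = 57.7507 m/s
D = 60 * 57.7507 / (pi * 275) = 4.0108 m


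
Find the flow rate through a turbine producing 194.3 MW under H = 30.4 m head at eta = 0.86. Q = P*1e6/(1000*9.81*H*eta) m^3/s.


Q = 194.3 * 1e6 / (1000 * 9.81 * 30.4 * 0.86) = 757.5857 m^3/s


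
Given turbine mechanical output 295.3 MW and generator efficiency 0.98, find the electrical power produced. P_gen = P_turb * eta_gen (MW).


P_gen = 295.3 * 0.98 = 289.3940 MW


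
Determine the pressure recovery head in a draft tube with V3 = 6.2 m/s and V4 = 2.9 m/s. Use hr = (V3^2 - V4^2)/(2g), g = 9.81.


hr = (6.2^2 - 2.9^2) / (2*9.81) = 1.5306 m


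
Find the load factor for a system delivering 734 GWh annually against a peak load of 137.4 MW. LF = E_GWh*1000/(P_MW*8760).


LF = 734 * 1000 / (137.4 * 8760) = 0.6098


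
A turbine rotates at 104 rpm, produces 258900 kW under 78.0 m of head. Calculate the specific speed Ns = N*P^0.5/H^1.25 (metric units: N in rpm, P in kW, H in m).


Ns = 104 * 258900^0.5 / 78.0^1.25 = 228.2870


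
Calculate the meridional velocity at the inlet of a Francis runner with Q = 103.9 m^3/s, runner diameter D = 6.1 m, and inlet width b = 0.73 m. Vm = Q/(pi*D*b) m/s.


Vm = 103.9 / (pi * 6.1 * 0.73) = 7.4270 m/s


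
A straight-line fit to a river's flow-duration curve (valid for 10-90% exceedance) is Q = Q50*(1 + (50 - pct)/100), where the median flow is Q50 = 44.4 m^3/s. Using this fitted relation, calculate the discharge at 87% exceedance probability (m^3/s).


Q = 44.4 * (1 + (50 - 87)/100) = 27.9720 m^3/s


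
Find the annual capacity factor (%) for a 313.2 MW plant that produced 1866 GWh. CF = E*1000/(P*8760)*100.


CF = 1866 * 1000 / (313.2 * 8760) * 100 = 68.0120 %


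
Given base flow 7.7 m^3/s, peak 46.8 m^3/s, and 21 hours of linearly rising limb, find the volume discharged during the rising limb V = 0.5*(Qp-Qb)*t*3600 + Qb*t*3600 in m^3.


V = 0.5*(46.8 - 7.7)*21*3600 + 7.7*21*3600 = 2.0601e+06 m^3


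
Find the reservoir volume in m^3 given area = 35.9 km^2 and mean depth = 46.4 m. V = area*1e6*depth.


V = 35.9 * 1e6 * 46.4 = 1.6658e+09 m^3


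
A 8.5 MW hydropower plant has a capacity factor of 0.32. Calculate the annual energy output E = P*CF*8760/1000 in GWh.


E = 8.5 * 0.32 * 8760 / 1000 = 23.8272 GWh


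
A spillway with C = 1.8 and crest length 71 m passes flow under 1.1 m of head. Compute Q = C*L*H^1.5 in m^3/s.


Q = 1.8 * 71 * 1.1^1.5 = 147.4415 m^3/s


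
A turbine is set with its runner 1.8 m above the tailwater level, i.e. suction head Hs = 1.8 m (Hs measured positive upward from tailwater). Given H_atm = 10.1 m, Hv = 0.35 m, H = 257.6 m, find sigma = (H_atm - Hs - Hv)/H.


sigma = (10.1 - 1.8 - 0.35) / 257.6 = 0.0309


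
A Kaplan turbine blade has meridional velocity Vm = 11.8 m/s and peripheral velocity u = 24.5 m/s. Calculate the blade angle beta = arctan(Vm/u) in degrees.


beta = arctan(11.8 / 24.5) = 25.7170 degrees


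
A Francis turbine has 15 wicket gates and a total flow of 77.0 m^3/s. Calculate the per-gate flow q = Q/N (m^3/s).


q = 77.0 / 15 = 5.1333 m^3/s


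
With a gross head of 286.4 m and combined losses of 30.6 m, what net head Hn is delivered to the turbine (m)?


Hn = 286.4 - 30.6 = 255.8000 m


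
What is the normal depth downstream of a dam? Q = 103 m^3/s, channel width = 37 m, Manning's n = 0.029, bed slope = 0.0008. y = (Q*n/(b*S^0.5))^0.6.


y = (103 * 0.029 / (37 * 0.0008^0.5))^0.6 = 1.8763 m


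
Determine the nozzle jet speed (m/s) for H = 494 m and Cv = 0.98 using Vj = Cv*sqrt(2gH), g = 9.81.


Vj = 0.98 * sqrt(2*9.81*494) = 96.4804 m/s


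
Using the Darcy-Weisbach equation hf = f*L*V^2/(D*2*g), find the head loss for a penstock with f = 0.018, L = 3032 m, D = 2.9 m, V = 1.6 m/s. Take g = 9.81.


hf = 0.018 * 3032 * 1.6^2 / (2.9 * 2 * 9.81) = 2.4555 m


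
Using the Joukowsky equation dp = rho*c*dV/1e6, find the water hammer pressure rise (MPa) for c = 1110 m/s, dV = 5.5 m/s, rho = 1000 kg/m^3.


dp = 1000 * 1110 * 5.5 / 1e6 = 6.1050 MPa


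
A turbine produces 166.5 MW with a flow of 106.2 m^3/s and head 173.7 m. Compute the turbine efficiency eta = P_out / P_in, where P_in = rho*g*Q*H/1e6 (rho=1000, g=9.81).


P_in = 1000 * 9.81 * 106.2 * 173.7 / 1e6 = 180.9645 MW
eta = 166.5 / 180.9645 = 0.9201


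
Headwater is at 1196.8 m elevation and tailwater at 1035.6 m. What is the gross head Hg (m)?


Hg = 1196.8 - 1035.6 = 161.2000 m


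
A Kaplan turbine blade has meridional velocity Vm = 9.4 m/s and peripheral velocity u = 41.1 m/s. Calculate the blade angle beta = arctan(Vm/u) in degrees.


beta = arctan(9.4 / 41.1) = 12.8826 degrees


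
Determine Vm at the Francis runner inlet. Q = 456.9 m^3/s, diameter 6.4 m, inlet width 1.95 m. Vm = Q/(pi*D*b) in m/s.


Vm = 456.9 / (pi * 6.4 * 1.95) = 11.6535 m/s


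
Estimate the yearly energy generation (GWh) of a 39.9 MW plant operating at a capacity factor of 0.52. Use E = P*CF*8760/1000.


E = 39.9 * 0.52 * 8760 / 1000 = 181.7525 GWh


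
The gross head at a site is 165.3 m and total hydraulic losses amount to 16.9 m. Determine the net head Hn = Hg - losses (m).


Hn = 165.3 - 16.9 = 148.4000 m


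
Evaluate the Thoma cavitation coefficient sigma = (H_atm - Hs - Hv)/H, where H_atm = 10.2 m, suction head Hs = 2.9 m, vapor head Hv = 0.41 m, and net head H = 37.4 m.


sigma = (10.2 - 2.9 - 0.41) / 37.4 = 0.1842


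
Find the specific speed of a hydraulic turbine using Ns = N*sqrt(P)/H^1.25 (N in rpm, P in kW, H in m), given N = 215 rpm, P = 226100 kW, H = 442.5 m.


Ns = 215 * 226100^0.5 / 442.5^1.25 = 50.3729


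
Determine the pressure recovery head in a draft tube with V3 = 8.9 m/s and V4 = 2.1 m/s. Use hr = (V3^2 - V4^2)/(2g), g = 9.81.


hr = (8.9^2 - 2.1^2) / (2*9.81) = 3.8124 m


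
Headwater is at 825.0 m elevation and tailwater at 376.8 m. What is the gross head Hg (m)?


Hg = 825.0 - 376.8 = 448.2000 m


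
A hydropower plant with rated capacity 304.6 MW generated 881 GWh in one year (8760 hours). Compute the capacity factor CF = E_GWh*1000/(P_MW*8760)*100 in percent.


CF = 881 * 1000 / (304.6 * 8760) * 100 = 33.0173 %


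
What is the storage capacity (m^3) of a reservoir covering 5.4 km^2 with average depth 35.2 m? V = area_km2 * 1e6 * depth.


V = 5.4 * 1e6 * 35.2 = 1.9008e+08 m^3


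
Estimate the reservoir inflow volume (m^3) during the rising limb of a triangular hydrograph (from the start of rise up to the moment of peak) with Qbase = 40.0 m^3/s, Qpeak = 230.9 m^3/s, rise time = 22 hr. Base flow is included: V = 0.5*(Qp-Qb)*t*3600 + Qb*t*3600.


V = 0.5*(230.9 - 40.0)*22*3600 + 40.0*22*3600 = 1.0728e+07 m^3


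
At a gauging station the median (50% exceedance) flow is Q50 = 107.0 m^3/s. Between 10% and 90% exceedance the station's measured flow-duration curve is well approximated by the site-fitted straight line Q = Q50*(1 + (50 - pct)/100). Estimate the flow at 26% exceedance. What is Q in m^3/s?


Q = 107.0 * (1 + (50 - 26)/100) = 132.6800 m^3/s


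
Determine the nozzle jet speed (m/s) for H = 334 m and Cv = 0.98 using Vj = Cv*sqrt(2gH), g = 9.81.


Vj = 0.98 * sqrt(2*9.81*334) = 79.3321 m/s


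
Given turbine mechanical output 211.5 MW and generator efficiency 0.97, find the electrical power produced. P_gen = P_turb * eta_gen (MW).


P_gen = 211.5 * 0.97 = 205.1550 MW


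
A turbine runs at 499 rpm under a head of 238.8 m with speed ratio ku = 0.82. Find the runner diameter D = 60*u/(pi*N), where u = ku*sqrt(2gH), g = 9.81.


u = 0.82 * sqrt(2*9.81*238.8) = 56.1281 m/s
D = 60 * 56.1281 / (pi * 499) = 2.1482 m


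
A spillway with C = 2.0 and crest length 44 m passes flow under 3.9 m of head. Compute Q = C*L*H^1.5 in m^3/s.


Q = 2.0 * 44 * 3.9^1.5 = 677.7657 m^3/s


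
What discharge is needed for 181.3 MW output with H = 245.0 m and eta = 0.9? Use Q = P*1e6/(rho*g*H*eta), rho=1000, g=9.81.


Q = 181.3 * 1e6 / (1000 * 9.81 * 245.0 * 0.9) = 83.8147 m^3/s


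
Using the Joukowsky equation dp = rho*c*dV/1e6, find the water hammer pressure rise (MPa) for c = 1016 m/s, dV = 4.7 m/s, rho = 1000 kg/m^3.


dp = 1000 * 1016 * 4.7 / 1e6 = 4.7752 MPa


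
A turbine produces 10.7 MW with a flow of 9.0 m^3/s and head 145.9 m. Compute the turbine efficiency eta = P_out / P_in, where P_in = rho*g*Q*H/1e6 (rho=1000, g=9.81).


P_in = 1000 * 9.81 * 9.0 * 145.9 / 1e6 = 12.8815 MW
eta = 10.7 / 12.8815 = 0.8306


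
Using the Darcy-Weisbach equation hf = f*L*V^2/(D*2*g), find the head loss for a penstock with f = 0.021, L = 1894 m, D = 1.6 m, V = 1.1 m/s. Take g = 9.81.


hf = 0.021 * 1894 * 1.1^2 / (1.6 * 2 * 9.81) = 1.5331 m


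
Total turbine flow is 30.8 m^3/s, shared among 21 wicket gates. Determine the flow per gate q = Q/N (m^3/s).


q = 30.8 / 21 = 1.4667 m^3/s


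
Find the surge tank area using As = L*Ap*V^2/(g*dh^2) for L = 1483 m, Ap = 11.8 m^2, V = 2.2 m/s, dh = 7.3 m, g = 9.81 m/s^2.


As = 1483 * 11.8 * 2.2^2 / (9.81 * 7.3^2) = 162.0145 m^2


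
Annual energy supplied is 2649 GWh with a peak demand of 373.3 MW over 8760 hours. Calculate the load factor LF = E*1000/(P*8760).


LF = 2649 * 1000 / (373.3 * 8760) = 0.8101


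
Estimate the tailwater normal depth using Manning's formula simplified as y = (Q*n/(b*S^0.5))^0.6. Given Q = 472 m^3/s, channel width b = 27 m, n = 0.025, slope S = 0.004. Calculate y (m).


y = (472 * 0.025 / (27 * 0.004^0.5))^0.6 = 3.1893 m


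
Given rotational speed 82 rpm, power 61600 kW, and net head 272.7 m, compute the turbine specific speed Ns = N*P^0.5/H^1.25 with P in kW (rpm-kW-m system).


Ns = 82 * 61600^0.5 / 272.7^1.25 = 18.3653


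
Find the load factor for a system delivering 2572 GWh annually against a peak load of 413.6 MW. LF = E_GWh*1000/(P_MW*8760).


LF = 2572 * 1000 / (413.6 * 8760) = 0.7099


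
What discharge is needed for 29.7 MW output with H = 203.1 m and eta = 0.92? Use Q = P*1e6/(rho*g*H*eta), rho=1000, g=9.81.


Q = 29.7 * 1e6 / (1000 * 9.81 * 203.1 * 0.92) = 16.2028 m^3/s


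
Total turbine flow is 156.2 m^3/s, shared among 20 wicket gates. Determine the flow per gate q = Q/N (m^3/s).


q = 156.2 / 20 = 7.8100 m^3/s


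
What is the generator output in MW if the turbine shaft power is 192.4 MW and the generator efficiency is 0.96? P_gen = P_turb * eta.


P_gen = 192.4 * 0.96 = 184.7040 MW


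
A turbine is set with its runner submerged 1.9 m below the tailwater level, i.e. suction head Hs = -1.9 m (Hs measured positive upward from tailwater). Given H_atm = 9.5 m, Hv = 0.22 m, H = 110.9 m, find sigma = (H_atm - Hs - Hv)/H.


sigma = (9.5 - (-1.9) - 0.22) / 110.9 = 0.1008


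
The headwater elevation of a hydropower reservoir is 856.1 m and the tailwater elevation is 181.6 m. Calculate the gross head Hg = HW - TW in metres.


Hg = 856.1 - 181.6 = 674.5000 m


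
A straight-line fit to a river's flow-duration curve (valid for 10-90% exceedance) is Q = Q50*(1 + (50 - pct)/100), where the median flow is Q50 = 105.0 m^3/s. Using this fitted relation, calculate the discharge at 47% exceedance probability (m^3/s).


Q = 105.0 * (1 + (50 - 47)/100) = 108.1500 m^3/s


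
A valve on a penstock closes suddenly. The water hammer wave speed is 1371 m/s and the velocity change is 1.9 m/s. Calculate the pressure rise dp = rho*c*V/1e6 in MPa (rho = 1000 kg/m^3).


dp = 1000 * 1371 * 1.9 / 1e6 = 2.6049 MPa


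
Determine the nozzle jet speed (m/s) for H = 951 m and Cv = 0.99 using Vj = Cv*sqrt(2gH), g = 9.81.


Vj = 0.99 * sqrt(2*9.81*951) = 135.2306 m/s


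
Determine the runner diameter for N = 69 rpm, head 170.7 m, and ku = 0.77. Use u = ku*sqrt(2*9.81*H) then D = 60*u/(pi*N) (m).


u = 0.77 * sqrt(2*9.81*170.7) = 44.5612 m/s
D = 60 * 44.5612 / (pi * 69) = 12.3342 m


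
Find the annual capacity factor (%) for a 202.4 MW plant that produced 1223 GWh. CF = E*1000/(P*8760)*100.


CF = 1223 * 1000 / (202.4 * 8760) * 100 = 68.9782 %


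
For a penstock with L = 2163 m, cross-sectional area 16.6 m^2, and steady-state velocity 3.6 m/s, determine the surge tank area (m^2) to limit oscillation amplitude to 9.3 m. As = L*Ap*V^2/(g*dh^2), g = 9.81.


As = 2163 * 16.6 * 3.6^2 / (9.81 * 9.3^2) = 548.4470 m^2


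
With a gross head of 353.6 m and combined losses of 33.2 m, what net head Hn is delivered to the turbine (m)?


Hn = 353.6 - 33.2 = 320.4000 m


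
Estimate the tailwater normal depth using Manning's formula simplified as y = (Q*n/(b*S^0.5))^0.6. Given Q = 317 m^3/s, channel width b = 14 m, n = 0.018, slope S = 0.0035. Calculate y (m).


y = (317 * 0.018 / (14 * 0.0035^0.5))^0.6 = 3.1835 m


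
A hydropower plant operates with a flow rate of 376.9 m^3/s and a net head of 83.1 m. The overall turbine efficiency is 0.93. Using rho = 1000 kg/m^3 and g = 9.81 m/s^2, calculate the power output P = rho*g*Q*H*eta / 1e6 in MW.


P = 1000 * 9.81 * 376.9 * 83.1 * 0.93 / 1e6 = 285.7453 MW


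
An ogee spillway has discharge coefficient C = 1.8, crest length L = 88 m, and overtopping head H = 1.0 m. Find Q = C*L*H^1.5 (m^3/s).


Q = 1.8 * 88 * 1.0^1.5 = 158.4000 m^3/s


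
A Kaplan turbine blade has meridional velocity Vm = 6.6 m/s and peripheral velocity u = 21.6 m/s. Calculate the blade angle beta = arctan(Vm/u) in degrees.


beta = arctan(6.6 / 21.6) = 16.9908 degrees


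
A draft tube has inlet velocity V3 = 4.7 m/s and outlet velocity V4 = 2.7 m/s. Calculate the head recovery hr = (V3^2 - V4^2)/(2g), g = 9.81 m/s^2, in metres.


hr = (4.7^2 - 2.7^2) / (2*9.81) = 0.7543 m


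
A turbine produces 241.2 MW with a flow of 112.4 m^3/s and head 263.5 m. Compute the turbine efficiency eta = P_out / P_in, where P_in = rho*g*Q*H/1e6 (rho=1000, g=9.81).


P_in = 1000 * 9.81 * 112.4 * 263.5 / 1e6 = 290.5467 MW
eta = 241.2 / 290.5467 = 0.8302


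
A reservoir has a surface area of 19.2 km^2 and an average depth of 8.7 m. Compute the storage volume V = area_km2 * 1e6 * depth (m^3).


V = 19.2 * 1e6 * 8.7 = 1.6704e+08 m^3


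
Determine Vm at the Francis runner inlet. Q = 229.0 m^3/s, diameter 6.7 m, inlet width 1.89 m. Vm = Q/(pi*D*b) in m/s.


Vm = 229.0 / (pi * 6.7 * 1.89) = 5.7564 m/s
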